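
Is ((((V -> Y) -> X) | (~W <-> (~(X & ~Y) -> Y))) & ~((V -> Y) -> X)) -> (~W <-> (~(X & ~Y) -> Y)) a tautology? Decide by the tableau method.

Assume the negation and expand:
Initial set: {~(((((V -> Y) -> X) | (~W <-> (~(X & ~Y) -> Y))) & ~((V -> Y) -> X)) -> (~W <-> (~(X & ~Y) -> Y)))}.
~(((((V -> Y) -> X) | (~W <-> (~(X & ~Y) -> Y))) & ~((V -> Y) -> X)) -> (~W <-> (~(X & ~Y) -> Y))): α-rule — add ((((V -> Y) -> X) | (~W <-> (~(X & ~Y) -> Y))) & ~((V -> Y) -> X)), ~(~W <-> (~(X & ~Y) -> Y)).
((((V -> Y) -> X) | (~W <-> (~(X & ~Y) -> Y))) & ~((V -> Y) -> X)): α-rule — add (((V -> Y) -> X) | (~W <-> (~(X & ~Y) -> Y))), ~((V -> Y) -> X).
~((V -> Y) -> X): α-rule — add (V -> Y), ~X.
~(~W <-> (~(X & ~Y) -> Y)): β-rule — branch into ~W, ~(~(X & ~Y) -> Y)  //  ~~W, (~(X & ~Y) -> Y).
  branch 1 (add ~W, ~(~(X & ~Y) -> Y)):
    ~(~(X & ~Y) -> Y): α-rule — add ~(X & ~Y), ~Y.
    (((V -> Y) -> X) | (~W <-> (~(X & ~Y) -> Y))): β-rule — branch into ((V -> Y) -> X)  //  (~W <-> (~(X & ~Y) -> Y)).
      branch 1.1 (add ((V -> Y) -> X)):
        (V -> Y): β-rule — branch into ~V  //  Y.
          branch 1.1.1 (add ~V):
            ~(X & ~Y): β-rule — branch into ~X  //  ~~Y.
              branch 1.1.1.1 (add ~X):
                ((V -> Y) -> X): β-rule — branch into ~(V -> Y)  //  X.
                  branch 1.1.1.1.1 (add ~(V -> Y)):
                    ~(V -> Y): α-rule — add V, ~Y.
                    × closes — contains both V and ~V.
                  branch 1.1.1.1.2 (add X):
                    × closes — contains both X and ~X.
              branch 1.1.1.2 (add ~~Y):
                × closes — contains both Y and ~Y.
          branch 1.1.2 (add Y):
            × closes — contains both Y and ~Y.
      branch 1.2 (add (~W <-> (~(X & ~Y) -> Y))):
        (V -> Y): β-rule — branch into ~V  //  Y.
          branch 1.2.1 (add ~V):
            ~(X & ~Y): β-rule — branch into ~X  //  ~~Y.
              branch 1.2.1.1 (add ~X):
                (~W <-> (~(X & ~Y) -> Y)): β-rule — branch into ~W, (~(X & ~Y) -> Y)  //  ~~W, ~(~(X & ~Y) -> Y).
                  branch 1.2.1.1.1 (add ~W, (~(X & ~Y) -> Y)):
                    (~(X & ~Y) -> Y): β-rule — branch into ~~(X & ~Y)  //  Y.
                      branch 1.2.1.1.1.1 (add ~~(X & ~Y)):
                        ~~(X & ~Y): α-rule — add X, ~Y.
                        × closes — contains both X and ~X.
                      branch 1.2.1.1.1.2 (add Y):
                        × closes — contains both Y and ~Y.
                  branch 1.2.1.1.2 (add ~~W, ~(~(X & ~Y) -> Y)):
                    × closes — contains both W and ~W.
              branch 1.2.1.2 (add ~~Y):
                × closes — contains both Y and ~Y.
          branch 1.2.2 (add Y):
            × closes — contains both Y and ~Y.
  branch 2 (add ~~W, (~(X & ~Y) -> Y)):
    (((V -> Y) -> X) | (~W <-> (~(X & ~Y) -> Y))): β-rule — branch into ((V -> Y) -> X)  //  (~W <-> (~(X & ~Y) -> Y)).
      branch 2.1 (add ((V -> Y) -> X)):
        (V -> Y): β-rule — branch into ~V  //  Y.
          branch 2.1.1 (add ~V):
            (~(X & ~Y) -> Y): β-rule — branch into ~~(X & ~Y)  //  Y.
              branch 2.1.1.1 (add ~~(X & ~Y)):
                ~~(X & ~Y): α-rule — add X, ~Y.
                × closes — contains both X and ~X.
              branch 2.1.1.2 (add Y):
                ((V -> Y) -> X): β-rule — branch into ~(V -> Y)  //  X.
                  branch 2.1.1.2.1 (add ~(V -> Y)):
                    ~(V -> Y): α-rule — add V, ~Y.
                    × closes — contains both V and ~V.
                  branch 2.1.1.2.2 (add X):
                    × closes — contains both X and ~X.
          branch 2.1.2 (add Y):
            (~(X & ~Y) -> Y): β-rule — branch into ~~(X & ~Y)  //  Y.
              branch 2.1.2.1 (add ~~(X & ~Y)):
                ~~(X & ~Y): α-rule — add X, ~Y.
                × closes — contains both X and ~X.
              branch 2.1.2.2 (add Y):
                ((V -> Y) -> X): β-rule — branch into ~(V -> Y)  //  X.
                  branch 2.1.2.2.1 (add ~(V -> Y)):
                    ~(V -> Y): α-rule — add V, ~Y.
                    × closes — contains both Y and ~Y.
                  branch 2.1.2.2.2 (add X):
                    × closes — contains both X and ~X.
      branch 2.2 (add (~W <-> (~(X & ~Y) -> Y))):
        (V -> Y): β-rule — branch into ~V  //  Y.
          branch 2.2.1 (add ~V):
            (~(X & ~Y) -> Y): β-rule — branch into ~~(X & ~Y)  //  Y.
              branch 2.2.1.1 (add ~~(X & ~Y)):
                ~~(X & ~Y): α-rule — add X, ~Y.
                × closes — contains both X and ~X.
              branch 2.2.1.2 (add Y):
                (~W <-> (~(X & ~Y) -> Y)): β-rule — branch into ~W, (~(X & ~Y) -> Y)  //  ~~W, ~(~(X & ~Y) -> Y).
                  branch 2.2.1.2.1 (add ~W, (~(X & ~Y) -> Y)):
                    × closes — contains both W and ~W.
                  branch 2.2.1.2.2 (add ~~W, ~(~(X & ~Y) -> Y)):
                    ~(~(X & ~Y) -> Y): α-rule — add ~(X & ~Y), ~Y.
                    × closes — contains both Y and ~Y.
          branch 2.2.2 (add Y):
            (~(X & ~Y) -> Y): β-rule — branch into ~~(X & ~Y)  //  Y.
              branch 2.2.2.1 (add ~~(X & ~Y)):
                ~~(X & ~Y): α-rule — add X, ~Y.
                × closes — contains both X and ~X.
              branch 2.2.2.2 (add Y):
                (~W <-> (~(X & ~Y) -> Y)): β-rule — branch into ~W, (~(X & ~Y) -> Y)  //  ~~W, ~(~(X & ~Y) -> Y).
                  branch 2.2.2.2.1 (add ~W, (~(X & ~Y) -> Y)):
                    × closes — contains both W and ~W.
                  branch 2.2.2.2.2 (add ~~W, ~(~(X & ~Y) -> Y)):
                    ~(~(X & ~Y) -> Y): α-rule — add ~(X & ~Y), ~Y.
                    × closes — contains both Y and ~Y.
All 21 branches close.
Every branch closed, so the negation is unsatisfiable and the formula is valid.

Valid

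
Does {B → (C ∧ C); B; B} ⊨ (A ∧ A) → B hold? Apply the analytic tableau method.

Initial set: {(B → (C ∧ C)); B; B; ¬((A ∧ A) → B)}.
¬((A ∧ A) → B): α-rule — add (A ∧ A), ¬B.
× closes — contains both B and ¬B.
All 1 branch closes.
Every branch closed, so the premises entail the conclusion.

Yes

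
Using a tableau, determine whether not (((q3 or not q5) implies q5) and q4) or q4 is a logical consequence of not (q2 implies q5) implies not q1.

Yes

Initial set: {(not (q2 implies q5) implies not q1); not (not (((q3 or not q5) implies q5) and q4) or q4)}.
not (not (((q3 or not q5) implies q5) and q4) or q4): α-rule — add not not (((q3 or not q5) implies q5) and q4), not q4.
not not (((q3 or not q5) implies q5) and q4): α-rule — add ((q3 or not q5) implies q5), q4.
× closes — contains both q4 and not q4.
All 1 branch closes.
Every branch closed, so the premises entail the conclusion.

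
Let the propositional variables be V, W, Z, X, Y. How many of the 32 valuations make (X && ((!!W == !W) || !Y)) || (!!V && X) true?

Initial set: {((X && ((!!W == !W) || !Y)) || (!!V && X))}.
((X && ((!!W == !W) || !Y)) || (!!V && X)): β-rule — branch into (X && ((!!W == !W) || !Y))  //  (!!V && X).
  branch 1 (add (X && ((!!W == !W) || !Y))):
    (X && ((!!W == !W) || !Y)): α-rule — add X, ((!!W == !W) || !Y).
    ((!!W == !W) || !Y): β-rule — branch into (!!W == !W)  //  !Y.
      branch 1.1 (add (!!W == !W)):
        (!!W == !W): β-rule — branch into !!W, !W  //  !!!W, !!W.
          branch 1.1.1 (add !!W, !W):
            !!W: drop double negation, giving W.
            × closes — contains both W and !W.
          branch 1.1.2 (add !!!W, !!W):
            !!!W: drop double negation, giving !W.
            × closes — contains both W and !W.
      branch 1.2 (add !Y):
        ○ open, literals {X=1, Y=0}.
  branch 2 (add (!!V && X)):
    (!!V && X): α-rule — add !!V, X.
    !!V: drop double negation, giving V.
    ○ open, literals {V=1, X=1}.
2 branches closed, 2 open.
Each open branch fixes some atoms; the unmentioned ones are free. Counting distinct full assignments: branch {X=1, Y=0} (V, W, Z) contributes 8 new; branch {V=1, X=1} (W, Z, Y) contributes 4 new. Total: 12.

12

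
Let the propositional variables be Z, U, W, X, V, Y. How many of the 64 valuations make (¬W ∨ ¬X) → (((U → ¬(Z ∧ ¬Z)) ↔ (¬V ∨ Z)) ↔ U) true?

Initial set: {((¬W ∨ ¬X) → (((U → ¬(Z ∧ ¬Z)) ↔ (¬V ∨ Z)) ↔ U))}.
((¬W ∨ ¬X) → (((U → ¬(Z ∧ ¬Z)) ↔ (¬V ∨ Z)) ↔ U)): β-rule — branch into ¬(¬W ∨ ¬X)  //  (((U → ¬(Z ∧ ¬Z)) ↔ (¬V ∨ Z)) ↔ U).
  branch 1 (add ¬(¬W ∨ ¬X)):
    ¬(¬W ∨ ¬X): α-rule — add ¬¬W, ¬¬X.
    ○ open, literals {W=true, X=true}.
  branch 2 (add (((U → ¬(Z ∧ ¬Z)) ↔ (¬V ∨ Z)) ↔ U)):
    (((U → ¬(Z ∧ ¬Z)) ↔ (¬V ∨ Z)) ↔ U): β-rule — branch into ((U → ¬(Z ∧ ¬Z)) ↔ (¬V ∨ Z)), U  //  ¬((U → ¬(Z ∧ ¬Z)) ↔ (¬V ∨ Z)), ¬U.
      branch 2.1 (add ((U → ¬(Z ∧ ¬Z)) ↔ (¬V ∨ Z)), U):
        ((U → ¬(Z ∧ ¬Z)) ↔ (¬V ∨ Z)): β-rule — branch into (U → ¬(Z ∧ ¬Z)), (¬V ∨ Z)  //  ¬(U → ¬(Z ∧ ¬Z)), ¬(¬V ∨ Z).
          branch 2.1.1 (add (U → ¬(Z ∧ ¬Z)), (¬V ∨ Z)):
            (U → ¬(Z ∧ ¬Z)): β-rule — branch into ¬U  //  ¬(Z ∧ ¬Z).
              branch 2.1.1.1 (add ¬U):
                × closes — contains both U and ¬U.
              branch 2.1.1.2 (add ¬(Z ∧ ¬Z)):
                (¬V ∨ Z): β-rule — branch into ¬V  //  Z.
                  branch 2.1.1.2.1 (add ¬V):
                    ¬(Z ∧ ¬Z): β-rule — branch into ¬Z  //  ¬¬Z.
                      branch 2.1.1.2.1.1 (add ¬Z):
                        ○ open, literals {U=true, V=false, Z=false}.
                      branch 2.1.1.2.1.2 (add ¬¬Z):
                        ○ open, literals {U=true, V=false, Z=true}.
                  branch 2.1.1.2.2 (add Z):
                    ¬(Z ∧ ¬Z): β-rule — branch into ¬Z  //  ¬¬Z.
                      branch 2.1.1.2.2.1 (add ¬Z):
                        × closes — contains both Z and ¬Z.
                      branch 2.1.1.2.2.2 (add ¬¬Z):
                        ○ open, literals {U=true, Z=true}.
          branch 2.1.2 (add ¬(U → ¬(Z ∧ ¬Z)), ¬(¬V ∨ Z)):
            ¬(U → ¬(Z ∧ ¬Z)): α-rule — add U, ¬¬(Z ∧ ¬Z).
            ¬(¬V ∨ Z): α-rule — add ¬¬V, ¬Z.
            ¬¬(Z ∧ ¬Z): α-rule — add Z, ¬Z.
            × closes — contains both Z and ¬Z.
      branch 2.2 (add ¬((U → ¬(Z ∧ ¬Z)) ↔ (¬V ∨ Z)), ¬U):
        ¬((U → ¬(Z ∧ ¬Z)) ↔ (¬V ∨ Z)): β-rule — branch into (U → ¬(Z ∧ ¬Z)), ¬(¬V ∨ Z)  //  ¬(U → ¬(Z ∧ ¬Z)), (¬V ∨ Z).
          branch 2.2.1 (add (U → ¬(Z ∧ ¬Z)), ¬(¬V ∨ Z)):
            ¬(¬V ∨ Z): α-rule — add ¬¬V, ¬Z.
            (U → ¬(Z ∧ ¬Z)): β-rule — branch into ¬U  //  ¬(Z ∧ ¬Z).
              branch 2.2.1.1 (add ¬U):
                ○ open, literals {U=false, V=true, Z=false}.
              branch 2.2.1.2 (add ¬(Z ∧ ¬Z)):
                ¬(Z ∧ ¬Z): β-rule — branch into ¬Z  //  ¬¬Z.
                  branch 2.2.1.2.1 (add ¬Z):
                    ○ open, literals {U=false, V=true, Z=false}.
                  branch 2.2.1.2.2 (add ¬¬Z):
                    × closes — contains both Z and ¬Z.
          branch 2.2.2 (add ¬(U → ¬(Z ∧ ¬Z)), (¬V ∨ Z)):
            ¬(U → ¬(Z ∧ ¬Z)): α-rule — add U, ¬¬(Z ∧ ¬Z).
            × closes — contains both U and ¬U.
5 branches closed, 6 open.
Each open branch fixes some atoms; the unmentioned ones are free. Counting distinct full assignments: branch {W=true, X=true} (Z, U, V, Y) contributes 16 new; branch {U=true, V=false, Z=false} (W, X, Y) contributes 6 new; branch {U=true, V=false, Z=true} (W, X, Y) contributes 6 new; branch {U=true, Z=true} (W, X, V, Y) contributes 6 new; branch {U=false, V=true, Z=false} (W, X, Y) contributes 6 new; branch {U=false, V=true, Z=false} (W, X, Y) contributes 0 new. Total: 40.

40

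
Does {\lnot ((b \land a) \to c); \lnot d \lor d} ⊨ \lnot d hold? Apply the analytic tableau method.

Initial set: {\lnot ((b \land a) \to c); (\lnot d \lor d); \lnot \lnot d}.
\lnot ((b \land a) \to c): α-rule — add (b \land a), \lnot c.
(b \land a): α-rule — add b, a.
(\lnot d \lor d): β-rule — branch into \lnot d  //  d.
  branch 1 (add \lnot d):
    × closes — contains both d and \lnot d.
  branch 2 (add d):
    ○ open, literals {a=1, b=1, c=0, d=1}.
1 branch closed, 1 open.
An open branch gives a countermodel: a=1, b=1, c=0, d=1 (unmentioned atoms arbitrary); the premises hold there but the conclusion fails.

No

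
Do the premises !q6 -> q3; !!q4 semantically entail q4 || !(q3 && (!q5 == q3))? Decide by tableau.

Initial set: {(!q6 -> q3); !!q4; !(q4 || !(q3 && (!q5 == q3)))}.
!!q4: drop double negation, giving q4.
!(q4 || !(q3 && (!q5 == q3))): α-rule — add !q4, !!(q3 && (!q5 == q3)).
× closes — contains both q4 and !q4.
All 1 branch closes.
Every branch closed, so the premises entail the conclusion.

Yes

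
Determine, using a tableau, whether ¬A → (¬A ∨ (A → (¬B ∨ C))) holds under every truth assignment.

Valid

Assume the negation and expand:
Initial set: {¬(¬A → (¬A ∨ (A → (¬B ∨ C))))}.
¬(¬A → (¬A ∨ (A → (¬B ∨ C)))): α-rule — add ¬A, ¬(¬A ∨ (A → (¬B ∨ C))).
¬(¬A ∨ (A → (¬B ∨ C))): α-rule — add ¬¬A, ¬(A → (¬B ∨ C)).
× closes — contains both A and ¬A.
All 1 branch closes.
Every branch closed, so the negation is unsatisfiable and the formula is valid.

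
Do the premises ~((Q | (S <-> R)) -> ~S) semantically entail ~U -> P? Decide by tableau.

Initial set: {T ~((Q | (S <-> R)) -> ~S); F (~U -> P)}.
T ~((Q | (S <-> R)) -> ~S): α-rule — add T (Q | (S <-> R)), F ~S.
F (~U -> P): α-rule — add T ~U, F P.
T (Q | (S <-> R)): β-rule — branch into T Q  //  T (S <-> R).
  branch 1 (add T Q):
    ○ open, literals {P=F, Q=T, S=T, U=F}.
  branch 2 (add T (S <-> R)):
    T (S <-> R): β-rule — branch into T S, T R  //  F S, F R.
      branch 2.1 (add T S, T R):
        ○ open, literals {P=F, R=T, S=T, U=F}.
      branch 2.2 (add F S, F R):
        × closes — contains both S and ~S.
1 branch closed, 2 open.
An open branch gives a countermodel: P=F, Q=T, S=T, U=F (unmentioned atoms arbitrary); the premises hold there but the conclusion fails.

No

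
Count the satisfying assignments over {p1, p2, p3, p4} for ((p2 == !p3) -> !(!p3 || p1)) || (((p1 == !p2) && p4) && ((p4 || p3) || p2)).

Initial set: {(((p2 == !p3) -> !(!p3 || p1)) || (((p1 == !p2) && p4) && ((p4 || p3) || p2)))}.
(((p2 == !p3) -> !(!p3 || p1)) || (((p1 == !p2) && p4) && ((p4 || p3) || p2))): β-rule — branch into ((p2 == !p3) -> !(!p3 || p1))  //  (((p1 == !p2) && p4) && ((p4 || p3) || p2)).
  branch 1 (add ((p2 == !p3) -> !(!p3 || p1))):
    ((p2 == !p3) -> !(!p3 || p1)): β-rule — branch into !(p2 == !p3)  //  !(!p3 || p1).
      branch 1.1 (add !(p2 == !p3)):
        !(p2 == !p3): β-rule — branch into p2, !!p3  //  !p2, !p3.
          branch 1.1.1 (add p2, !!p3):
            ○ open, literals {p2=T, p3=T}.
          branch 1.1.2 (add !p2, !p3):
            ○ open, literals {p2=F, p3=F}.
      branch 1.2 (add !(!p3 || p1)):
        !(!p3 || p1): α-rule — add !!p3, !p1.
        ○ open, literals {p1=F, p3=T}.
  branch 2 (add (((p1 == !p2) && p4) && ((p4 || p3) || p2))):
    (((p1 == !p2) && p4) && ((p4 || p3) || p2)): α-rule — add ((p1 == !p2) && p4), ((p4 || p3) || p2).
    ((p1 == !p2) && p4): α-rule — add (p1 == !p2), p4.
    ((p4 || p3) || p2): β-rule — branch into (p4 || p3)  //  p2.
      branch 2.1 (add (p4 || p3)):
        (p1 == !p2): β-rule — branch into p1, !p2  //  !p1, !!p2.
          branch 2.1.1 (add p1, !p2):
            (p4 || p3): β-rule — branch into p4  //  p3.
              branch 2.1.1.1 (add p4):
                ○ open, literals {p1=T, p2=F, p4=T}.
              branch 2.1.1.2 (add p3):
                ○ open, literals {p1=T, p2=F, p3=T, p4=T}.
          branch 2.1.2 (add !p1, !!p2):
            (p4 || p3): β-rule — branch into p4  //  p3.
              branch 2.1.2.1 (add p4):
                ○ open, literals {p1=F, p2=T, p4=T}.
              branch 2.1.2.2 (add p3):
                ○ open, literals {p1=F, p2=T, p3=T, p4=T}.
      branch 2.2 (add p2):
        (p1 == !p2): β-rule — branch into p1, !p2  //  !p1, !!p2.
          branch 2.2.1 (add p1, !p2):
            × closes — contains both p2 and !p2.
          branch 2.2.2 (add !p1, !!p2):
            ○ open, literals {p1=F, p2=T, p4=T}.
1 branch closed, 8 open.
Each open branch fixes some atoms; the unmentioned ones are free. Counting distinct full assignments: branch {p2=T, p3=T} (p1, p4) contributes 4 new; branch {p2=F, p3=F} (p1, p4) contributes 4 new; branch {p1=F, p3=T} (p2, p4) contributes 2 new; branch {p1=T, p2=F, p4=T} (p3) contributes 1 new; branch {p1=T, p2=F, p3=T, p4=T} (none free) contributes 0 new; branch {p1=F, p2=T, p4=T} (p3) contributes 1 new; branch {p1=F, p2=T, p3=T, p4=T} (none free) contributes 0 new; branch {p1=F, p2=T, p4=T} (p3) contributes 0 new. Total: 12.

12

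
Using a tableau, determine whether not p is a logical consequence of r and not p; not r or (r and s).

Yes

Initial set: {(r and not p); (not r or (r and s)); not not p}.
(r and not p): α-rule — add r, not p.
× closes — contains both p and not p.
All 1 branch closes.
Every branch closed, so the premises entail the conclusion.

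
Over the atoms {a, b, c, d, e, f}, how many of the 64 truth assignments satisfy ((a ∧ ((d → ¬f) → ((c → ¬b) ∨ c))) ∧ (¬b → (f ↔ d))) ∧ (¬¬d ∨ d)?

12

Initial set: {(((a ∧ ((d → ¬f) → ((c → ¬b) ∨ c))) ∧ (¬b → (f ↔ d))) ∧ (¬¬d ∨ d))}.
(((a ∧ ((d → ¬f) → ((c → ¬b) ∨ c))) ∧ (¬b → (f ↔ d))) ∧ (¬¬d ∨ d)): α-rule — add ((a ∧ ((d → ¬f) → ((c → ¬b) ∨ c))) ∧ (¬b → (f ↔ d))), (¬¬d ∨ d).
((a ∧ ((d → ¬f) → ((c → ¬b) ∨ c))) ∧ (¬b → (f ↔ d))): α-rule — add (a ∧ ((d → ¬f) → ((c → ¬b) ∨ c))), (¬b → (f ↔ d)).
(a ∧ ((d → ¬f) → ((c → ¬b) ∨ c))): α-rule — add a, ((d → ¬f) → ((c → ¬b) ∨ c)).
(¬¬d ∨ d): β-rule — branch into ¬¬d  //  d.
  branch 1 (add ¬¬d):
    ¬¬d: drop double negation, giving d.
    (¬b → (f ↔ d)): β-rule — branch into ¬¬b  //  (f ↔ d).
      branch 1.1 (add ¬¬b):
        ((d → ¬f) → ((c → ¬b) ∨ c)): β-rule — branch into ¬(d → ¬f)  //  ((c → ¬b) ∨ c).
          branch 1.1.1 (add ¬(d → ¬f)):
            ¬(d → ¬f): α-rule — add d, ¬¬f.
            ○ open, literals {a=true, b=true, d=true, f=true}.
          branch 1.1.2 (add ((c → ¬b) ∨ c)):
            ((c → ¬b) ∨ c): β-rule — branch into (c → ¬b)  //  c.
              branch 1.1.2.1 (add (c → ¬b)):
                (c → ¬b): β-rule — branch into ¬c  //  ¬b.
                  branch 1.1.2.1.1 (add ¬c):
                    ○ open, literals {a=true, b=true, c=false, d=true}.
                  branch 1.1.2.1.2 (add ¬b):
                    × closes — contains both b and ¬b.
              branch 1.1.2.2 (add c):
                ○ open, literals {a=true, b=true, c=true, d=true}.
      branch 1.2 (add (f ↔ d)):
        ((d → ¬f) → ((c → ¬b) ∨ c)): β-rule — branch into ¬(d → ¬f)  //  ((c → ¬b) ∨ c).
          branch 1.2.1 (add ¬(d → ¬f)):
            ¬(d → ¬f): α-rule — add d, ¬¬f.
            (f ↔ d): β-rule — branch into f, d  //  ¬f, ¬d.
              branch 1.2.1.1 (add f, d):
                ○ open, literals {a=true, d=true, f=true}.
              branch 1.2.1.2 (add ¬f, ¬d):
                × closes — contains both f and ¬f.
          branch 1.2.2 (add ((c → ¬b) ∨ c)):
            (f ↔ d): β-rule — branch into f, d  //  ¬f, ¬d.
              branch 1.2.2.1 (add f, d):
                ((c → ¬b) ∨ c): β-rule — branch into (c → ¬b)  //  c.
                  branch 1.2.2.1.1 (add (c → ¬b)):
                    (c → ¬b): β-rule — branch into ¬c  //  ¬b.
                      branch 1.2.2.1.1.1 (add ¬c):
                        ○ open, literals {a=true, c=false, d=true, f=true}.
                      branch 1.2.2.1.1.2 (add ¬b):
                        ○ open, literals {a=true, b=false, d=true, f=true}.
                  branch 1.2.2.1.2 (add c):
                    ○ open, literals {a=true, c=true, d=true, f=true}.
              branch 1.2.2.2 (add ¬f, ¬d):
                × closes — contains both d and ¬d.
  branch 2 (add d):
    (¬b → (f ↔ d)): β-rule — branch into ¬¬b  //  (f ↔ d).
      branch 2.1 (add ¬¬b):
        ((d → ¬f) → ((c → ¬b) ∨ c)): β-rule — branch into ¬(d → ¬f)  //  ((c → ¬b) ∨ c).
          branch 2.1.1 (add ¬(d → ¬f)):
            ¬(d → ¬f): α-rule — add d, ¬¬f.
            ○ open, literals {a=true, b=true, d=true, f=true}.
          branch 2.1.2 (add ((c → ¬b) ∨ c)):
            ((c → ¬b) ∨ c): β-rule — branch into (c → ¬b)  //  c.
              branch 2.1.2.1 (add (c → ¬b)):
                (c → ¬b): β-rule — branch into ¬c  //  ¬b.
                  branch 2.1.2.1.1 (add ¬c):
                    ○ open, literals {a=true, b=true, c=false, d=true}.
                  branch 2.1.2.1.2 (add ¬b):
                    × closes — contains both b and ¬b.
              branch 2.1.2.2 (add c):
                ○ open, literals {a=true, b=true, c=true, d=true}.
      branch 2.2 (add (f ↔ d)):
        ((d → ¬f) → ((c → ¬b) ∨ c)): β-rule — branch into ¬(d → ¬f)  //  ((c → ¬b) ∨ c).
          branch 2.2.1 (add ¬(d → ¬f)):
            ¬(d → ¬f): α-rule — add d, ¬¬f.
            (f ↔ d): β-rule — branch into f, d  //  ¬f, ¬d.
              branch 2.2.1.1 (add f, d):
                ○ open, literals {a=true, d=true, f=true}.
              branch 2.2.1.2 (add ¬f, ¬d):
                × closes — contains both f and ¬f.
          branch 2.2.2 (add ((c → ¬b) ∨ c)):
            (f ↔ d): β-rule — branch into f, d  //  ¬f, ¬d.
              branch 2.2.2.1 (add f, d):
                ((c → ¬b) ∨ c): β-rule — branch into (c → ¬b)  //  c.
                  branch 2.2.2.1.1 (add (c → ¬b)):
                    (c → ¬b): β-rule — branch into ¬c  //  ¬b.
                      branch 2.2.2.1.1.1 (add ¬c):
                        ○ open, literals {a=true, c=false, d=true, f=true}.
                      branch 2.2.2.1.1.2 (add ¬b):
                        ○ open, literals {a=true, b=false, d=true, f=true}.
                  branch 2.2.2.1.2 (add c):
                    ○ open, literals {a=true, c=true, d=true, f=true}.
              branch 2.2.2.2 (add ¬f, ¬d):
                × closes — contains both d and ¬d.
6 branches closed, 14 open.
Each open branch fixes some atoms; the unmentioned ones are free. Counting distinct full assignments: branch {a=true, b=true, d=true, f=true} (c, e) contributes 4 new; branch {a=true, b=true, c=false, d=true} (e, f) contributes 2 new; branch {a=true, b=true, c=true, d=true} (e, f) contributes 2 new; branch {a=true, d=true, f=true} (b, c, e) contributes 4 new; branch {a=true, c=false, d=true, f=true} (b, e) contributes 0 new; branch {a=true, b=false, d=true, f=true} (c, e) contributes 0 new; branch {a=true, c=true, d=true, f=true} (b, e) contributes 0 new; branch {a=true, b=true, d=true, f=true} (c, e) contributes 0 new; branch {a=true, b=true, c=false, d=true} (e, f) contributes 0 new; branch {a=true, b=true, c=true, d=true} (e, f) contributes 0 new; branch {a=true, d=true, f=true} (b, c, e) contributes 0 new; branch {a=true, c=false, d=true, f=true} (b, e) contributes 0 new; branch {a=true, b=false, d=true, f=true} (c, e) contributes 0 new; branch {a=true, c=true, d=true, f=true} (b, e) contributes 0 new. Total: 12.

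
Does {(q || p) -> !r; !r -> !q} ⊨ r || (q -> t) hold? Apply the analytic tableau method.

Yes

Initial set: {((q || p) -> !r); (!r -> !q); !(r || (q -> t))}.
!(r || (q -> t)): α-rule — add !r, !(q -> t).
!(q -> t): α-rule — add q, !t.
((q || p) -> !r): β-rule — branch into !(q || p)  //  !r.
  branch 1 (add !(q || p)):
    !(q || p): α-rule — add !q, !p.
    × closes — contains both q and !q.
  branch 2 (add !r):
    (!r -> !q): β-rule — branch into !!r  //  !q.
      branch 2.1 (add !!r):
        × closes — contains both r and !r.
      branch 2.2 (add !q):
        × closes — contains both q and !q.
All 3 branches close.
Every branch closed, so the premises entail the conclusion.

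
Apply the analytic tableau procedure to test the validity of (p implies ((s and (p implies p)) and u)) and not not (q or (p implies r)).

Assume the negation and expand:
Initial set: {not ((p implies ((s and (p implies p)) and u)) and not not (q or (p implies r)))}.
not ((p implies ((s and (p implies p)) and u)) and not not (q or (p implies r))): β-rule — branch into not (p implies ((s and (p implies p)) and u))  //  not not not (q or (p implies r)).
  branch 1 (add not (p implies ((s and (p implies p)) and u))):
    not (p implies ((s and (p implies p)) and u)): α-rule — add p, not ((s and (p implies p)) and u).
    not ((s and (p implies p)) and u): β-rule — branch into not (s and (p implies p))  //  not u.
      branch 1.1 (add not (s and (p implies p))):
        not (s and (p implies p)): β-rule — branch into not s  //  not (p implies p).
          branch 1.1.1 (add not s):
            ○ open, literals {p=1, s=0}.
          branch 1.1.2 (add not (p implies p)):
            not (p implies p): α-rule — add p, not p.
            × closes — contains both p and not p.
      branch 1.2 (add not u):
        ○ open, literals {p=1, u=0}.
  branch 2 (add not not not (q or (p implies r))):
    not not not (q or (p implies r)): drop double negation, giving not (q or (p implies r)).
    not (q or (p implies r)): α-rule — add not q, not (p implies r).
    not (p implies r): α-rule — add p, not r.
    ○ open, literals {p=1, q=0, r=0}.
1 branch closed, 3 open.
An open branch gives a countermodel: p=1, s=0 (unmentioned atoms arbitrary); under it the original formula is false.

Not valid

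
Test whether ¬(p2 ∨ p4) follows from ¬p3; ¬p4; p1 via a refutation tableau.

Initial set: {¬p3; ¬p4; p1; ¬¬(p2 ∨ p4)}.
¬¬(p2 ∨ p4): β-rule — branch into p2  //  p4.
  branch 1 (add p2):
    ○ open, literals {p1=true, p2=true, p3=false, p4=false}.
  branch 2 (add p4):
    × closes — contains both p4 and ¬p4.
1 branch closed, 1 open.
An open branch gives a countermodel: p1=true, p2=true, p3=false, p4=false (unmentioned atoms arbitrary); the premises hold there but the conclusion fails.

No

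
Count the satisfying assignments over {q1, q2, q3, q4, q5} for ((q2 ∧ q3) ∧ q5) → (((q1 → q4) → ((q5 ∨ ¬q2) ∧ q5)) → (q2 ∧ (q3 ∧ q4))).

Initial set: {(((q2 ∧ q3) ∧ q5) → (((q1 → q4) → ((q5 ∨ ¬q2) ∧ q5)) → (q2 ∧ (q3 ∧ q4))))}.
(((q2 ∧ q3) ∧ q5) → (((q1 → q4) → ((q5 ∨ ¬q2) ∧ q5)) → (q2 ∧ (q3 ∧ q4)))): β-rule — branch into ¬((q2 ∧ q3) ∧ q5)  //  (((q1 → q4) → ((q5 ∨ ¬q2) ∧ q5)) → (q2 ∧ (q3 ∧ q4))).
  branch 1 (add ¬((q2 ∧ q3) ∧ q5)):
    ¬((q2 ∧ q3) ∧ q5): β-rule — branch into ¬(q2 ∧ q3)  //  ¬q5.
      branch 1.1 (add ¬(q2 ∧ q3)):
        ¬(q2 ∧ q3): β-rule — branch into ¬q2  //  ¬q3.
          branch 1.1.1 (add ¬q2):
            ○ open, literals {q2=false}.
          branch 1.1.2 (add ¬q3):
            ○ open, literals {q3=false}.
      branch 1.2 (add ¬q5):
        ○ open, literals {q5=false}.
  branch 2 (add (((q1 → q4) → ((q5 ∨ ¬q2) ∧ q5)) → (q2 ∧ (q3 ∧ q4)))):
    (((q1 → q4) → ((q5 ∨ ¬q2) ∧ q5)) → (q2 ∧ (q3 ∧ q4))): β-rule — branch into ¬((q1 → q4) → ((q5 ∨ ¬q2) ∧ q5))  //  (q2 ∧ (q3 ∧ q4)).
      branch 2.1 (add ¬((q1 → q4) → ((q5 ∨ ¬q2) ∧ q5))):
        ¬((q1 → q4) → ((q5 ∨ ¬q2) ∧ q5)): α-rule — add (q1 → q4), ¬((q5 ∨ ¬q2) ∧ q5).
        (q1 → q4): β-rule — branch into ¬q1  //  q4.
          branch 2.1.1 (add ¬q1):
            ¬((q5 ∨ ¬q2) ∧ q5): β-rule — branch into ¬(q5 ∨ ¬q2)  //  ¬q5.
              branch 2.1.1.1 (add ¬(q5 ∨ ¬q2)):
                ¬(q5 ∨ ¬q2): α-rule — add ¬q5, ¬¬q2.
                ○ open, literals {q1=false, q2=true, q5=false}.
              branch 2.1.1.2 (add ¬q5):
                ○ open, literals {q1=false, q5=false}.
          branch 2.1.2 (add q4):
            ¬((q5 ∨ ¬q2) ∧ q5): β-rule — branch into ¬(q5 ∨ ¬q2)  //  ¬q5.
              branch 2.1.2.1 (add ¬(q5 ∨ ¬q2)):
                ¬(q5 ∨ ¬q2): α-rule — add ¬q5, ¬¬q2.
                ○ open, literals {q2=true, q4=true, q5=false}.
              branch 2.1.2.2 (add ¬q5):
                ○ open, literals {q4=true, q5=false}.
      branch 2.2 (add (q2 ∧ (q3 ∧ q4))):
        (q2 ∧ (q3 ∧ q4)): α-rule — add q2, (q3 ∧ q4).
        (q3 ∧ q4): α-rule — add q3, q4.
        ○ open, literals {q2=true, q3=true, q4=true}.
0 branches closed, 8 open.
Each open branch fixes some atoms; the unmentioned ones are free. Counting distinct full assignments: branch {q2=false} (q1, q3, q4, q5) contributes 16 new; branch {q3=false} (q1, q2, q4, q5) contributes 8 new; branch {q5=false} (q1, q2, q3, q4) contributes 4 new; branch {q1=false, q2=true, q5=false} (q3, q4) contributes 0 new; branch {q1=false, q5=false} (q2, q3, q4) contributes 0 new; branch {q2=true, q4=true, q5=false} (q1, q3) contributes 0 new; branch {q4=true, q5=false} (q1, q2, q3) contributes 0 new; branch {q2=true, q3=true, q4=true} (q1, q5) contributes 2 new. Total: 30.

30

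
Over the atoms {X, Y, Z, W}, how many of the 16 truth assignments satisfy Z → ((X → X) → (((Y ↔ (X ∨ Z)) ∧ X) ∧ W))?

9

Initial set: {(Z → ((X → X) → (((Y ↔ (X ∨ Z)) ∧ X) ∧ W)))}.
(Z → ((X → X) → (((Y ↔ (X ∨ Z)) ∧ X) ∧ W))): β-rule — branch into ¬Z  //  ((X → X) → (((Y ↔ (X ∨ Z)) ∧ X) ∧ W)).
  branch 1 (add ¬Z):
    ○ open, literals {Z=false}.
  branch 2 (add ((X → X) → (((Y ↔ (X ∨ Z)) ∧ X) ∧ W))):
    ((X → X) → (((Y ↔ (X ∨ Z)) ∧ X) ∧ W)): β-rule — branch into ¬(X → X)  //  (((Y ↔ (X ∨ Z)) ∧ X) ∧ W).
      branch 2.1 (add ¬(X → X)):
        ¬(X → X): α-rule — add X, ¬X.
        × closes — contains both X and ¬X.
      branch 2.2 (add (((Y ↔ (X ∨ Z)) ∧ X) ∧ W)):
        (((Y ↔ (X ∨ Z)) ∧ X) ∧ W): α-rule — add ((Y ↔ (X ∨ Z)) ∧ X), W.
        ((Y ↔ (X ∨ Z)) ∧ X): α-rule — add (Y ↔ (X ∨ Z)), X.
        (Y ↔ (X ∨ Z)): β-rule — branch into Y, (X ∨ Z)  //  ¬Y, ¬(X ∨ Z).
          branch 2.2.1 (add Y, (X ∨ Z)):
            (X ∨ Z): β-rule — branch into X  //  Z.
              branch 2.2.1.1 (add X):
                ○ open, literals {W=true, X=true, Y=true}.
              branch 2.2.1.2 (add Z):
                ○ open, literals {W=true, X=true, Y=true, Z=true}.
          branch 2.2.2 (add ¬Y, ¬(X ∨ Z)):
            ¬(X ∨ Z): α-rule — add ¬X, ¬Z.
            × closes — contains both X and ¬X.
2 branches closed, 3 open.
Each open branch fixes some atoms; the unmentioned ones are free. Counting distinct full assignments: branch {Z=false} (X, Y, W) contributes 8 new; branch {W=true, X=true, Y=true} (Z) contributes 1 new; branch {W=true, X=true, Y=true, Z=true} (none free) contributes 0 new. Total: 9.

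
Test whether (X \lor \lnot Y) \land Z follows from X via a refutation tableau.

No

Initial set: {X; \lnot ((X \lor \lnot Y) \land Z)}.
\lnot ((X \lor \lnot Y) \land Z): β-rule — branch into \lnot (X \lor \lnot Y)  //  \lnot Z.
  branch 1 (add \lnot (X \lor \lnot Y)):
    \lnot (X \lor \lnot Y): α-rule — add \lnot X, \lnot \lnot Y.
    × closes — contains both X and \lnot X.
  branch 2 (add \lnot Z):
    ○ open, literals {X=1, Z=0}.
1 branch closed, 1 open.
An open branch gives a countermodel: X=1, Z=0 (unmentioned atoms arbitrary); the premises hold there but the conclusion fails.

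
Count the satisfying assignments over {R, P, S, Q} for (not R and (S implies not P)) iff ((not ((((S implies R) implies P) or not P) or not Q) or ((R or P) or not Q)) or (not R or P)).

6

Initial set: {((not R and (S implies not P)) iff ((not ((((S implies R) implies P) or not P) or not Q) or ((R or P) or not Q)) or (not R or P)))}.
((not R and (S implies not P)) iff ((not ((((S implies R) implies P) or not P) or not Q) or ((R or P) or not Q)) or (not R or P))): β-rule — branch into (not R and (S implies not P)), ((not ((((S implies R) implies P) or not P) or not Q) or ((R or P) or not Q)) or (not R or P))  //  not (not R and (S implies not P)), not ((not ((((S implies R) implies P) or not P) or not Q) or ((R or P) or not Q)) or (not R or P)).
  branch 1 (add (not R and (S implies not P)), ((not ((((S implies R) implies P) or not P) or not Q) or ((R or P) or not Q)) or (not R or P))):
    (not R and (S implies not P)): α-rule — add not R, (S implies not P).
    ((not ((((S implies R) implies P) or not P) or not Q) or ((R or P) or not Q)) or (not R or P)): β-rule — branch into (not ((((S implies R) implies P) or not P) or not Q) or ((R or P) or not Q))  //  (not R or P).
      branch 1.1 (add (not ((((S implies R) implies P) or not P) or not Q) or ((R or P) or not Q))):
        (S implies not P): β-rule — branch into not S  //  not P.
          branch 1.1.1 (add not S):
            (not ((((S implies R) implies P) or not P) or not Q) or ((R or P) or not Q)): β-rule — branch into not ((((S implies R) implies P) or not P) or not Q)  //  ((R or P) or not Q).
              branch 1.1.1.1 (add not ((((S implies R) implies P) or not P) or not Q)):
                not ((((S implies R) implies P) or not P) or not Q): α-rule — add not (((S implies R) implies P) or not P), not not Q.
                not (((S implies R) implies P) or not P): α-rule — add not ((S implies R) implies P), not not P.
                not ((S implies R) implies P): α-rule — add (S implies R), not P.
                × closes — contains both P and not P.
              branch 1.1.1.2 (add ((R or P) or not Q)):
                ((R or P) or not Q): β-rule — branch into (R or P)  //  not Q.
                  branch 1.1.1.2.1 (add (R or P)):
                    (R or P): β-rule — branch into R  //  P.
                      branch 1.1.1.2.1.1 (add R):
                        × closes — contains both R and not R.
                      branch 1.1.1.2.1.2 (add P):
                        ○ open, literals {P=1, R=0, S=0}.
                  branch 1.1.1.2.2 (add not Q):
                    ○ open, literals {Q=0, R=0, S=0}.
          branch 1.1.2 (add not P):
            (not ((((S implies R) implies P) or not P) or not Q) or ((R or P) or not Q)): β-rule — branch into not ((((S implies R) implies P) or not P) or not Q)  //  ((R or P) or not Q).
              branch 1.1.2.1 (add not ((((S implies R) implies P) or not P) or not Q)):
                not ((((S implies R) implies P) or not P) or not Q): α-rule — add not (((S implies R) implies P) or not P), not not Q.
                not (((S implies R) implies P) or not P): α-rule — add not ((S implies R) implies P), not not P.
                × closes — contains both P and not P.
              branch 1.1.2.2 (add ((R or P) or not Q)):
                ((R or P) or not Q): β-rule — branch into (R or P)  //  not Q.
                  branch 1.1.2.2.1 (add (R or P)):
                    (R or P): β-rule — branch into R  //  P.
                      branch 1.1.2.2.1.1 (add R):
                        × closes — contains both R and not R.
                      branch 1.1.2.2.1.2 (add P):
                        × closes — contains both P and not P.
                  branch 1.1.2.2.2 (add not Q):
                    ○ open, literals {P=0, Q=0, R=0}.
      branch 1.2 (add (not R or P)):
        (S implies not P): β-rule — branch into not S  //  not P.
          branch 1.2.1 (add not S):
            (not R or P): β-rule — branch into not R  //  P.
              branch 1.2.1.1 (add not R):
                ○ open, literals {R=0, S=0}.
              branch 1.2.1.2 (add P):
                ○ open, literals {P=1, R=0, S=0}.
          branch 1.2.2 (add not P):
            (not R or P): β-rule — branch into not R  //  P.
              branch 1.2.2.1 (add not R):
                ○ open, literals {P=0, R=0}.
              branch 1.2.2.2 (add P):
                × closes — contains both P and not P.
  branch 2 (add not (not R and (S implies not P)), not ((not ((((S implies R) implies P) or not P) or not Q) or ((R or P) or not Q)) or (not R or P))):
    not ((not ((((S implies R) implies P) or not P) or not Q) or ((R or P) or not Q)) or (not R or P)): α-rule — add not (not ((((S implies R) implies P) or not P) or not Q) or ((R or P) or not Q)), not (not R or P).
    not (not ((((S implies R) implies P) or not P) or not Q) or ((R or P) or not Q)): α-rule — add not not ((((S implies R) implies P) or not P) or not Q), not ((R or P) or not Q).
    not (not R or P): α-rule — add not not R, not P.
    not ((R or P) or not Q): α-rule — add not (R or P), not not Q.
    not (R or P): α-rule — add not R, not P.
    × closes — contains both R and not R.
7 branches closed, 6 open.
Each open branch fixes some atoms; the unmentioned ones are free. Counting distinct full assignments: branch {P=1, R=0, S=0} (Q) contributes 2 new; branch {Q=0, R=0, S=0} (P) contributes 1 new; branch {P=0, Q=0, R=0} (S) contributes 1 new; branch {R=0, S=0} (P, Q) contributes 1 new; branch {P=1, R=0, S=0} (Q) contributes 0 new; branch {P=0, R=0} (S, Q) contributes 1 new. Total: 6.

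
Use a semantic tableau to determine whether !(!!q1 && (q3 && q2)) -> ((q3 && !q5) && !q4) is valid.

Assume the negation and expand:
Initial set: {!(!(!!q1 && (q3 && q2)) -> ((q3 && !q5) && !q4))}.
!(!(!!q1 && (q3 && q2)) -> ((q3 && !q5) && !q4)): α-rule — add !(!!q1 && (q3 && q2)), !((q3 && !q5) && !q4).
!(!!q1 && (q3 && q2)): β-rule — branch into !!!q1  //  !(q3 && q2).
  branch 1 (add !!!q1):
    !!!q1: drop double negation, giving !q1.
    !((q3 && !q5) && !q4): β-rule — branch into !(q3 && !q5)  //  !!q4.
      branch 1.1 (add !(q3 && !q5)):
        !(q3 && !q5): β-rule — branch into !q3  //  !!q5.
          branch 1.1.1 (add !q3):
            ○ open, literals {q1=0, q3=0}.
          branch 1.1.2 (add !!q5):
            ○ open, literals {q1=0, q5=1}.
      branch 1.2 (add !!q4):
        ○ open, literals {q1=0, q4=1}.
  branch 2 (add !(q3 && q2)):
    !((q3 && !q5) && !q4): β-rule — branch into !(q3 && !q5)  //  !!q4.
      branch 2.1 (add !(q3 && !q5)):
        !(q3 && q2): β-rule — branch into !q3  //  !q2.
          branch 2.1.1 (add !q3):
            !(q3 && !q5): β-rule — branch into !q3  //  !!q5.
              branch 2.1.1.1 (add !q3):
                ○ open, literals {q3=0}.
              branch 2.1.1.2 (add !!q5):
                ○ open, literals {q3=0, q5=1}.
          branch 2.1.2 (add !q2):
            !(q3 && !q5): β-rule — branch into !q3  //  !!q5.
              branch 2.1.2.1 (add !q3):
                ○ open, literals {q2=0, q3=0}.
              branch 2.1.2.2 (add !!q5):
                ○ open, literals {q2=0, q5=1}.
      branch 2.2 (add !!q4):
        !(q3 && q2): β-rule — branch into !q3  //  !q2.
          branch 2.2.1 (add !q3):
            ○ open, literals {q3=0, q4=1}.
          branch 2.2.2 (add !q2):
            ○ open, literals {q2=0, q4=1}.
0 branches closed, 9 open.
An open branch gives a countermodel: q1=0, q3=0 (unmentioned atoms arbitrary); under it the original formula is false.

Not valid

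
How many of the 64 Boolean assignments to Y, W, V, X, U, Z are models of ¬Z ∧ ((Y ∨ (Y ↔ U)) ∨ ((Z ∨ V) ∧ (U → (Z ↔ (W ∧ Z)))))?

28

Initial set: {(¬Z ∧ ((Y ∨ (Y ↔ U)) ∨ ((Z ∨ V) ∧ (U → (Z ↔ (W ∧ Z))))))}.
(¬Z ∧ ((Y ∨ (Y ↔ U)) ∨ ((Z ∨ V) ∧ (U → (Z ↔ (W ∧ Z)))))): α-rule — add ¬Z, ((Y ∨ (Y ↔ U)) ∨ ((Z ∨ V) ∧ (U → (Z ↔ (W ∧ Z))))).
((Y ∨ (Y ↔ U)) ∨ ((Z ∨ V) ∧ (U → (Z ↔ (W ∧ Z))))): β-rule — branch into (Y ∨ (Y ↔ U))  //  ((Z ∨ V) ∧ (U → (Z ↔ (W ∧ Z)))).
  branch 1 (add (Y ∨ (Y ↔ U))):
    (Y ∨ (Y ↔ U)): β-rule — branch into Y  //  (Y ↔ U).
      branch 1.1 (add Y):
        ○ open, literals {Y=1, Z=0}.
      branch 1.2 (add (Y ↔ U)):
        (Y ↔ U): β-rule — branch into Y, U  //  ¬Y, ¬U.
          branch 1.2.1 (add Y, U):
            ○ open, literals {U=1, Y=1, Z=0}.
          branch 1.2.2 (add ¬Y, ¬U):
            ○ open, literals {U=0, Y=0, Z=0}.
  branch 2 (add ((Z ∨ V) ∧ (U → (Z ↔ (W ∧ Z))))):
    ((Z ∨ V) ∧ (U → (Z ↔ (W ∧ Z)))): α-rule — add (Z ∨ V), (U → (Z ↔ (W ∧ Z))).
    (Z ∨ V): β-rule — branch into Z  //  V.
      branch 2.1 (add Z):
        × closes — contains both Z and ¬Z.
      branch 2.2 (add V):
        (U → (Z ↔ (W ∧ Z))): β-rule — branch into ¬U  //  (Z ↔ (W ∧ Z)).
          branch 2.2.1 (add ¬U):
            ○ open, literals {U=0, V=1, Z=0}.
          branch 2.2.2 (add (Z ↔ (W ∧ Z))):
            (Z ↔ (W ∧ Z)): β-rule — branch into Z, (W ∧ Z)  //  ¬Z, ¬(W ∧ Z).
              branch 2.2.2.1 (add Z, (W ∧ Z)):
                × closes — contains both Z and ¬Z.
              branch 2.2.2.2 (add ¬Z, ¬(W ∧ Z)):
                ¬(W ∧ Z): β-rule — branch into ¬W  //  ¬Z.
                  branch 2.2.2.2.1 (add ¬W):
                    ○ open, literals {V=1, W=0, Z=0}.
                  branch 2.2.2.2.2 (add ¬Z):
                    ○ open, literals {V=1, Z=0}.
2 branches closed, 6 open.
Each open branch fixes some atoms; the unmentioned ones are free. Counting distinct full assignments: branch {Y=1, Z=0} (W, V, X, U) contributes 16 new; branch {U=1, Y=1, Z=0} (W, V, X) contributes 0 new; branch {U=0, Y=0, Z=0} (W, V, X) contributes 8 new; branch {U=0, V=1, Z=0} (Y, W, X) contributes 0 new; branch {V=1, W=0, Z=0} (Y, X, U) contributes 2 new; branch {V=1, Z=0} (Y, W, X, U) contributes 2 new. Total: 28.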